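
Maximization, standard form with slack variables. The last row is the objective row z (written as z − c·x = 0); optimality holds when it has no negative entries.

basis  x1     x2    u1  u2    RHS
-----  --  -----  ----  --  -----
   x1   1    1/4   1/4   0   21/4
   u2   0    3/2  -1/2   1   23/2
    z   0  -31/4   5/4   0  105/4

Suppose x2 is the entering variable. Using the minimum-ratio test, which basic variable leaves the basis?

Column x2 entries and ratios — x1: (21/4)/(1/4) = 21; u2: (23/2)/(3/2) = 23/3.
Smallest ratio is 23/3 in the row of u2, so u2 leaves.

u2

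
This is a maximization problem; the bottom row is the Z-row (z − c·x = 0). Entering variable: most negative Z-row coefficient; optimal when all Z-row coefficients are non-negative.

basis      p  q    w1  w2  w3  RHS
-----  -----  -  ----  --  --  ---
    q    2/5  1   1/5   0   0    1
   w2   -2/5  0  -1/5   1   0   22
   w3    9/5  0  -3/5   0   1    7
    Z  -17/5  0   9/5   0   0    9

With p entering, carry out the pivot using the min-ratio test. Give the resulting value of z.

35/2

Ratio test on column p — row 1: 1/(2/5) = 5/2; row 2: entry -2/5 ≤ 0; row 3: 7/(9/5) = 35/9. Minimum is 5/2 at row 1 (q leaves); pivot element 2/5.
Pivot on row 1; the Z-row RHS becomes 9 − (-17/5)·(5/2) = 35/2.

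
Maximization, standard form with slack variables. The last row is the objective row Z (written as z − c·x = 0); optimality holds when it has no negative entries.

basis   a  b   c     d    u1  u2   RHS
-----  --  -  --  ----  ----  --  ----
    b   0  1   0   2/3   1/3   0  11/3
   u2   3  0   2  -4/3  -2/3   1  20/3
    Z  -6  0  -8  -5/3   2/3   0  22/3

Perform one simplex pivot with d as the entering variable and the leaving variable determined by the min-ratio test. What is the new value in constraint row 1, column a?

0

Ratio test on column d — row 1: (11/3)/(2/3) = 11/2; row 2: entry -4/3 ≤ 0. Minimum is 11/2 at row 1 (b leaves); pivot element 2/3.
Divide row 1 by 2/3; eliminate column d from the other rows.
In the new row 1, the a entry is the old entry divided by the pivot: 0/(2/3) = 0.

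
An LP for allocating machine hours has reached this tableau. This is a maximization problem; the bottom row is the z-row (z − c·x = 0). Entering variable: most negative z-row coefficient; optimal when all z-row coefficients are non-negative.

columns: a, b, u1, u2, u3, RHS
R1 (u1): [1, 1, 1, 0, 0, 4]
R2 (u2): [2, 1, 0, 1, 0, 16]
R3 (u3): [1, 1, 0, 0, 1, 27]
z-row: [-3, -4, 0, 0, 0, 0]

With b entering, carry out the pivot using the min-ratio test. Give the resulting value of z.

Ratio test on column b — row 1: 4/1 = 4; row 2: 16/1 = 16; row 3: 27/1 = 27. Minimum is 4 at row 1 (u1 leaves); pivot element 1.
Pivot on row 1; the z-row RHS becomes 0 − (-4)·4 = 16.

16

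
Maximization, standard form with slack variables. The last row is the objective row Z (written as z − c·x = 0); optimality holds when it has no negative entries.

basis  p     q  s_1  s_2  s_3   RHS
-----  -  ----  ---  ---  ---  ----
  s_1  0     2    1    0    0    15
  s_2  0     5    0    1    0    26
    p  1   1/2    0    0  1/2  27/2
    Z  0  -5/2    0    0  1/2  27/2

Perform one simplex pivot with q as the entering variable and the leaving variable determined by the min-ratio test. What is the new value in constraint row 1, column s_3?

Ratio test on column q — row 1: 15/2 = 15/2; row 2: 26/5 = 26/5; row 3: (27/2)/(1/2) = 27. Minimum is 26/5 at row 2 (s_2 leaves); pivot element 5.
Divide row 2 by 5; eliminate column q from the other rows.
Row 1 update in column s_3: 0 − 2·0 = 0.

0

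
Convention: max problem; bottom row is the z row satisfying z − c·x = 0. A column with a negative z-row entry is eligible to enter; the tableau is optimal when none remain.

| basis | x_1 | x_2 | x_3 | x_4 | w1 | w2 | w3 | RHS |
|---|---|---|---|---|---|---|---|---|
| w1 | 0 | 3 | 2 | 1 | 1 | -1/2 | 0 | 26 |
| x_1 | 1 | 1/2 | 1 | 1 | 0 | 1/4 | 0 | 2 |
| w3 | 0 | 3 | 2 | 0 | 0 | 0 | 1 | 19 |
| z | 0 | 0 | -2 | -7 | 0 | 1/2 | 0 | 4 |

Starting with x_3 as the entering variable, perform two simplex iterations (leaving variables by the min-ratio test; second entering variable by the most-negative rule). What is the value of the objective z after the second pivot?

Ratio test on column x_3 — row 1: 26/2 = 13; row 2: 2/1 = 2; row 3: 19/2 = 19/2. Minimum is 2 at row 2 (x_1 leaves); pivot element 1.
Pivot on row 2; the z-row RHS becomes 4 − (-2)·2 = 8.
Next entering variable (most negative z-row entry -5): x_4.
Ratio test on column x_4 — row 1: entry -1 ≤ 0; row 2: 2/1 = 2; row 3: entry -2 ≤ 0. Minimum is 2 at row 2 (x_3 leaves); pivot element 1.
After the second pivot the z-row RHS is 8 − (-5)·2 = 18.

18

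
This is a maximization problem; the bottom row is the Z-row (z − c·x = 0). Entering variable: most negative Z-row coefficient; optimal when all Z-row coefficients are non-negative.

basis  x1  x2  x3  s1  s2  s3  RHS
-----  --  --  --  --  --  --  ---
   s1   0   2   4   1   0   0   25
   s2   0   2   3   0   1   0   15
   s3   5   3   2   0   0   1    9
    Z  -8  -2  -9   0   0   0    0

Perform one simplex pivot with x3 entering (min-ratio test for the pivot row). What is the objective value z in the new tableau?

81/2

Ratio test on column x3 — row 1: 25/4 = 25/4; row 2: 15/3 = 5; row 3: 9/2 = 9/2. Minimum is 9/2 at row 3 (s3 leaves); pivot element 2.
Pivot on row 3; the Z-row RHS becomes 0 − (-9)·(9/2) = 81/2.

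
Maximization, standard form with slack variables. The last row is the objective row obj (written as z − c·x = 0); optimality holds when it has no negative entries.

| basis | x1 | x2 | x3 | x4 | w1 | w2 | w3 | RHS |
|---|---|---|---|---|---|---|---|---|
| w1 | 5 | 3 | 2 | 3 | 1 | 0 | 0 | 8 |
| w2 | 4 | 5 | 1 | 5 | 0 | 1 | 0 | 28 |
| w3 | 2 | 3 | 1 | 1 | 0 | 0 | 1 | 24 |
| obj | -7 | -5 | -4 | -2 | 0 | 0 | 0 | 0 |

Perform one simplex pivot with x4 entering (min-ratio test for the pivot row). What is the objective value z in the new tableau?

16/3

Ratio test on column x4 — row 1: 8/3 = 8/3; row 2: 28/5 = 28/5; row 3: 24/1 = 24. Minimum is 8/3 at row 1 (w1 leaves); pivot element 3.
Pivot on row 1; the obj-row RHS becomes 0 − (-2)·(8/3) = 16/3.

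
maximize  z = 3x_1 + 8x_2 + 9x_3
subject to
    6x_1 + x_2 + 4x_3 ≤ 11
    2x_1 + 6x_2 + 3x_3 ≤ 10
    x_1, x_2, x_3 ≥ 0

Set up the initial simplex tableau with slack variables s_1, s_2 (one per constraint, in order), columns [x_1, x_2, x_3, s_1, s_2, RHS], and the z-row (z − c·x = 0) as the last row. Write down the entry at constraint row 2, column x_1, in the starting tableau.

Constraint 2 has coefficient 2 on x_1.

2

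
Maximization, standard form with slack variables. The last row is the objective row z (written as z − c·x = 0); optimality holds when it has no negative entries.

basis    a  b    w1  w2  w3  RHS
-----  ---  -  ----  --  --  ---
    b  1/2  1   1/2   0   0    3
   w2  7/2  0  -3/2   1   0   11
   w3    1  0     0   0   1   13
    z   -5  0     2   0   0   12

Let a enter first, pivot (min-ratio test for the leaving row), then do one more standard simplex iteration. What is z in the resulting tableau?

Ratio test on column a — row 1: 3/(1/2) = 6; row 2: 11/(7/2) = 22/7; row 3: 13/1 = 13. Minimum is 22/7 at row 2 (w2 leaves); pivot element 7/2.
Pivot on row 2; the z-row RHS becomes 12 − (-5)·(22/7) = 194/7.
Next entering variable (most negative z-row entry -1/7): w1.
Ratio test on column w1 — row 1: (10/7)/(5/7) = 2; row 2: entry -3/7 ≤ 0; row 3: (69/7)/(3/7) = 23. Minimum is 2 at row 1 (b leaves); pivot element 5/7.
After the second pivot the z-row RHS is 194/7 − (-1/7)·2 = 28.

28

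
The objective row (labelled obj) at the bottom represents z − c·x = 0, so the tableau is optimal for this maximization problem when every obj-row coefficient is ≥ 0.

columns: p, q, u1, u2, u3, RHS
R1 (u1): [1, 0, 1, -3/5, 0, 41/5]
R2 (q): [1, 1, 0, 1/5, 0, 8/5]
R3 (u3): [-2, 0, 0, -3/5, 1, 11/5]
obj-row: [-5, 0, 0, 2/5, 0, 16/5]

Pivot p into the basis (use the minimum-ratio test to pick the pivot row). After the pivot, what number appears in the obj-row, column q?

Ratio test on column p — row 1: (41/5)/1 = 41/5; row 2: (8/5)/1 = 8/5; row 3: entry -2 ≤ 0. Minimum is 8/5 at row 2 (q leaves); pivot element 1.
Divide row 2 by 1; eliminate column p from the other rows.
obj-row update in column q: 0 − (-5)·1 = 5.

5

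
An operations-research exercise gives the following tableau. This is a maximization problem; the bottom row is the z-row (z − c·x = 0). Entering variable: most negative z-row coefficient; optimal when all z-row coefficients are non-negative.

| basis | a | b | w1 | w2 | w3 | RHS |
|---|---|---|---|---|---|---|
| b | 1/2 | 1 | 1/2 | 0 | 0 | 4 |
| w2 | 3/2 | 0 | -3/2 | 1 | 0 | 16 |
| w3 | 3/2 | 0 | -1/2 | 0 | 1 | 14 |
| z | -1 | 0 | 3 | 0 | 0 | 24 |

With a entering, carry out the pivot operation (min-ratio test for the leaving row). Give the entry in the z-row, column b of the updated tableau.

2

Ratio test on column a — row 1: 4/(1/2) = 8; row 2: 16/(3/2) = 32/3; row 3: 14/(3/2) = 28/3. Minimum is 8 at row 1 (b leaves); pivot element 1/2.
Divide row 1 by 1/2; eliminate column a from the other rows.
z-row update in column b: 0 − (-1)·2 = 2.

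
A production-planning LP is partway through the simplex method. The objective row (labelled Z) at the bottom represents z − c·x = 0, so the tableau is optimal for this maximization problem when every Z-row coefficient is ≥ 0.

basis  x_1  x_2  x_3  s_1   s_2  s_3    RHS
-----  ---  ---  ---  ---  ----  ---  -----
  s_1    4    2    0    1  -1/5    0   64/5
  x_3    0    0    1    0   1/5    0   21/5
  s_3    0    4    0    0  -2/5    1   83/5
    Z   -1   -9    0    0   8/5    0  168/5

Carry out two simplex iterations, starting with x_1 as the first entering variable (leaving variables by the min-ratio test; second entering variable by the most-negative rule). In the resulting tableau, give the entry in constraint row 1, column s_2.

Ratio test on column x_1 — row 1: (64/5)/4 = 16/5; row 2: entry 0 ≤ 0; row 3: entry 0 ≤ 0. Minimum is 16/5 at row 1 (s_1 leaves); pivot element 4.
Divide row 1 by 4; eliminate column x_1 from the other rows.
Second iteration: most negative Z-row entry is -17/2 in column x_2, so x_2 enters.
Ratio test on column x_2 — row 1: (16/5)/(1/2) = 32/5; row 2: entry 0 ≤ 0; row 3: (83/5)/4 = 83/20. Minimum is 83/20 at row 3 (s_3 leaves); pivot element 4.
Divide row 3 by 4; eliminate column x_2 from the other rows.
After both pivots, the entry at constraint row 1, column s_2 is 0.

0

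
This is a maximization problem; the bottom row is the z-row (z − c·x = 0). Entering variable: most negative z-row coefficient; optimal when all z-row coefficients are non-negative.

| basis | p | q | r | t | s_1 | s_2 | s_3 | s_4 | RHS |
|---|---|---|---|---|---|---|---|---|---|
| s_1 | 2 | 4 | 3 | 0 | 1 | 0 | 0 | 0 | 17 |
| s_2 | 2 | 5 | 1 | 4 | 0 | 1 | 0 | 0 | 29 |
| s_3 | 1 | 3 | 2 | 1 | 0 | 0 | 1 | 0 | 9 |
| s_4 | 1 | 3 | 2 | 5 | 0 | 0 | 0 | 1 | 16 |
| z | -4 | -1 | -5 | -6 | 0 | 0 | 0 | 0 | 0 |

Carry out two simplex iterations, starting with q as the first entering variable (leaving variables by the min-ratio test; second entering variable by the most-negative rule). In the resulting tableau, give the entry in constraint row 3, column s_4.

Ratio test on column q — row 1: 17/4 = 17/4; row 2: 29/5 = 29/5; row 3: 9/3 = 3; row 4: 16/3 = 16/3. Minimum is 3 at row 3 (s_3 leaves); pivot element 3.
Divide row 3 by 3; eliminate column q from the other rows.
Second iteration: most negative z-row entry is -17/3 in column t, so t enters.
Ratio test on column t — row 1: entry -4/3 ≤ 0; row 2: 14/(7/3) = 6; row 3: 3/(1/3) = 9; row 4: 7/4 = 7/4. Minimum is 7/4 at row 4 (s_4 leaves); pivot element 4.
Divide row 4 by 4; eliminate column t from the other rows.
After both pivots, the entry at constraint row 3, column s_4 is -1/12.

-1/12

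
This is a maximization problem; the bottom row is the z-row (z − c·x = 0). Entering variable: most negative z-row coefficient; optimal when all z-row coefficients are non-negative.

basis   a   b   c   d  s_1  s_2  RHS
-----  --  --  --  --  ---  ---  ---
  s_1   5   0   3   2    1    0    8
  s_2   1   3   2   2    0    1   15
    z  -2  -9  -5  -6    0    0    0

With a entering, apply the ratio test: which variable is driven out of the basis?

Column a entries and ratios — s_1: 8/5 = 8/5; s_2: 15/1 = 15.
Smallest ratio is 8/5 in the row of s_1, so s_1 leaves.

s_1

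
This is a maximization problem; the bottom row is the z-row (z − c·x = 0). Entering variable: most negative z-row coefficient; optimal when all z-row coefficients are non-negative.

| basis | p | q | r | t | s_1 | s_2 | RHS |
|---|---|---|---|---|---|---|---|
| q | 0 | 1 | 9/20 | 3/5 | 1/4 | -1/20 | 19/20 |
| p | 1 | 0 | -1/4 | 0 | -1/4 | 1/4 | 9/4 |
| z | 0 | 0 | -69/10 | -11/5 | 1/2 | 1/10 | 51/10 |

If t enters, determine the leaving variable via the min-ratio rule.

q

Column t entries and ratios — q: (19/20)/(3/5) = 19/12; p: 0 ≤ 0, skip.
Smallest ratio is 19/12 in the row of q, so q leaves.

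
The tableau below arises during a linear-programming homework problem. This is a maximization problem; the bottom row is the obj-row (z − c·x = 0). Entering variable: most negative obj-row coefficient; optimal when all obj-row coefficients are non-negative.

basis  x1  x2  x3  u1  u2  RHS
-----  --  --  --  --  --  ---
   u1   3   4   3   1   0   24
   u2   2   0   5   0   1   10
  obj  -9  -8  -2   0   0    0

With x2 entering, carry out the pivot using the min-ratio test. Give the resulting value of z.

Ratio test on column x2 — row 1: 24/4 = 6; row 2: entry 0 ≤ 0. Minimum is 6 at row 1 (u1 leaves); pivot element 4.
Pivot on row 1; the obj-row RHS becomes 0 − (-8)·6 = 48.

48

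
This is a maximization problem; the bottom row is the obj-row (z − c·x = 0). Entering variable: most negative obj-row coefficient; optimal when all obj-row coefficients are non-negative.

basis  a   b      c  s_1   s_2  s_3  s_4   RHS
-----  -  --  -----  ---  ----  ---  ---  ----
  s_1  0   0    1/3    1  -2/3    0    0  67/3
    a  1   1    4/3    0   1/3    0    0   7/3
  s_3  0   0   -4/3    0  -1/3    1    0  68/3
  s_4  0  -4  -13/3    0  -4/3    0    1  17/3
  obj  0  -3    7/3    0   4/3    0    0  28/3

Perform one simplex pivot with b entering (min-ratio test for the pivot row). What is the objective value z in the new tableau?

49/3

Ratio test on column b — row 1: entry 0 ≤ 0; row 2: (7/3)/1 = 7/3; row 3: entry 0 ≤ 0; row 4: entry -4 ≤ 0. Minimum is 7/3 at row 2 (a leaves); pivot element 1.
Pivot on row 2; the obj-row RHS becomes 28/3 − (-3)·(7/3) = 49/3.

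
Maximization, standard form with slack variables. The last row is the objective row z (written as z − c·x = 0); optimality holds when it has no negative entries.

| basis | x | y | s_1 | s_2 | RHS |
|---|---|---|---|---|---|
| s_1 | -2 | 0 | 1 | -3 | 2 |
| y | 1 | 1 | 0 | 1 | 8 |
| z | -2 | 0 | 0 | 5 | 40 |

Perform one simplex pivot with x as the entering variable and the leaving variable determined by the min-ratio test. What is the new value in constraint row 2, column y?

Ratio test on column x — row 1: entry -2 ≤ 0; row 2: 8/1 = 8. Minimum is 8 at row 2 (y leaves); pivot element 1.
Divide row 2 by 1; eliminate column x from the other rows.
In the new row 2, the y entry is the old entry divided by the pivot: 1/1 = 1.

1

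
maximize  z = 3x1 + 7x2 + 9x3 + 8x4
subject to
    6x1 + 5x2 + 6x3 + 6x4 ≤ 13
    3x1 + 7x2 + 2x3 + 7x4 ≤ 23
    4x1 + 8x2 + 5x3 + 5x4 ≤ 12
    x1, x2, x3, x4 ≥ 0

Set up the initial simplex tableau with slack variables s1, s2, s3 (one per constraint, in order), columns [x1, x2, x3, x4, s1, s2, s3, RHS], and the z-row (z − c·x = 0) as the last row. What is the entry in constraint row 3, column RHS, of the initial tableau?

12

The RHS of constraint 3 is b_3 = 12.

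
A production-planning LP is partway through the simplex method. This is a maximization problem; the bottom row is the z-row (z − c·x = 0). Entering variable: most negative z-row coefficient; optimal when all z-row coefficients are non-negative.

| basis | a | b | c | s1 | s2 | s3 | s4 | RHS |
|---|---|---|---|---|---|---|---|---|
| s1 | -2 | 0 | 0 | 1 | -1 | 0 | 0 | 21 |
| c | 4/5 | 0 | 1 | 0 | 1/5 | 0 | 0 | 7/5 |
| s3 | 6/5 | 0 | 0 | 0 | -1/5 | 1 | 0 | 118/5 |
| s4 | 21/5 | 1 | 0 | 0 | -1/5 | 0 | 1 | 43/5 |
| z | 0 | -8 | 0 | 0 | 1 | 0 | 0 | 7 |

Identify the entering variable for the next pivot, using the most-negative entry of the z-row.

b

Negative z-row entries: b: -8.
The most negative is -8 in column b, so b enters.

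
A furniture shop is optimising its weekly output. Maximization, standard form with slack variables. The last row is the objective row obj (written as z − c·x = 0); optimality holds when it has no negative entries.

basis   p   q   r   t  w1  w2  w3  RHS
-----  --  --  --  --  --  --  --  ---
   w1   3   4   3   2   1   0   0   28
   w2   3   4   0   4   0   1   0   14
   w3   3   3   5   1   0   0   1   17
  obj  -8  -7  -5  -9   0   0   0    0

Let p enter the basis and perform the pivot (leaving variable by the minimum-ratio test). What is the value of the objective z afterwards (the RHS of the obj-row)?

112/3

Ratio test on column p — row 1: 28/3 = 28/3; row 2: 14/3 = 14/3; row 3: 17/3 = 17/3. Minimum is 14/3 at row 2 (w2 leaves); pivot element 3.
Pivot on row 2; the obj-row RHS becomes 0 − (-8)·(14/3) = 112/3.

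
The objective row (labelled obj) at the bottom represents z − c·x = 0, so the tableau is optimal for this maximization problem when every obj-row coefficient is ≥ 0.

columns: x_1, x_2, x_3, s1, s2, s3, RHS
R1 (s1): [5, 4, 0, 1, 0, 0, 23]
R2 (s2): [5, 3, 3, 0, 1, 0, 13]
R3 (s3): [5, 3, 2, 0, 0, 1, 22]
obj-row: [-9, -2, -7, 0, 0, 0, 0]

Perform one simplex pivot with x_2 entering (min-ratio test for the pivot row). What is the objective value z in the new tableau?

Ratio test on column x_2 — row 1: 23/4 = 23/4; row 2: 13/3 = 13/3; row 3: 22/3 = 22/3. Minimum is 13/3 at row 2 (s2 leaves); pivot element 3.
Pivot on row 2; the obj-row RHS becomes 0 − (-2)·(13/3) = 26/3.

26/3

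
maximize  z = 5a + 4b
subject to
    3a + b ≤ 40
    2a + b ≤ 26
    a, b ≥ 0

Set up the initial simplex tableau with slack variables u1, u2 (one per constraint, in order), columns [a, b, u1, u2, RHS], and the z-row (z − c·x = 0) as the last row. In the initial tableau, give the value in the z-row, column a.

-5

The z-row carries the negated objective coefficients: the a entry is -5.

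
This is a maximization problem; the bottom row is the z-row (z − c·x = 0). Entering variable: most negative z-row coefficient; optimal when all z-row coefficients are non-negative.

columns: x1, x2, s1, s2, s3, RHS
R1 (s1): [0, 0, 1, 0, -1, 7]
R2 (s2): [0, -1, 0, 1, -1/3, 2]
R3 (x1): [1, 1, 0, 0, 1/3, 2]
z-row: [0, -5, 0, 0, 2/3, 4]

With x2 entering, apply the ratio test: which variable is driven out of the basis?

x1

Column x2 entries and ratios — s1: 0 ≤ 0, skip; s2: -1 ≤ 0, skip; x1: 2/1 = 2.
Smallest ratio is 2 in the row of x1, so x1 leaves.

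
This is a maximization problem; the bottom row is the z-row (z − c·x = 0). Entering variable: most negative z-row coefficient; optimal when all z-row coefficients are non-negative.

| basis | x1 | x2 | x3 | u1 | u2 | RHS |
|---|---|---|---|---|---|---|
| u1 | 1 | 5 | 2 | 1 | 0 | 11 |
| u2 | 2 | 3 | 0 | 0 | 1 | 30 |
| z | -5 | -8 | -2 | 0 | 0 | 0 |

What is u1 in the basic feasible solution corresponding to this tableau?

u1 is basic (row 1); its value is the RHS of that row, 11.

11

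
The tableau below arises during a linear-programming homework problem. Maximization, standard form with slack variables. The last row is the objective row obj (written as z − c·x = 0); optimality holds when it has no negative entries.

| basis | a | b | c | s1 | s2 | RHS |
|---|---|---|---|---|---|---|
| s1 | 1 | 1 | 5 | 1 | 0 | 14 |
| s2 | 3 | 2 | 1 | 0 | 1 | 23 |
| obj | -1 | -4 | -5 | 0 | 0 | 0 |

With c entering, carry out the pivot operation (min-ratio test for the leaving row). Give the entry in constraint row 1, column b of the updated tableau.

1/5

Ratio test on column c — row 1: 14/5 = 14/5; row 2: 23/1 = 23. Minimum is 14/5 at row 1 (s1 leaves); pivot element 5.
Divide row 1 by 5; eliminate column c from the other rows.
In the new row 1, the b entry is the old entry divided by the pivot: 1/5 = 1/5.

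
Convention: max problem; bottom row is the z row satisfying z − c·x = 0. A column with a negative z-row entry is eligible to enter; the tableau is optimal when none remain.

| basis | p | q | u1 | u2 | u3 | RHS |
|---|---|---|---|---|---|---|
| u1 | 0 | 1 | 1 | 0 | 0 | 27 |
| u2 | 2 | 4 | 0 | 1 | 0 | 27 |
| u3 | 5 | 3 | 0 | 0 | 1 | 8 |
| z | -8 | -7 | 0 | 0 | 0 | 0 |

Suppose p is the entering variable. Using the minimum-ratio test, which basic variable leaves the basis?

Column p entries and ratios — u1: 0 ≤ 0, skip; u2: 27/2 = 27/2; u3: 8/5 = 8/5.
Smallest ratio is 8/5 in the row of u3, so u3 leaves.

u3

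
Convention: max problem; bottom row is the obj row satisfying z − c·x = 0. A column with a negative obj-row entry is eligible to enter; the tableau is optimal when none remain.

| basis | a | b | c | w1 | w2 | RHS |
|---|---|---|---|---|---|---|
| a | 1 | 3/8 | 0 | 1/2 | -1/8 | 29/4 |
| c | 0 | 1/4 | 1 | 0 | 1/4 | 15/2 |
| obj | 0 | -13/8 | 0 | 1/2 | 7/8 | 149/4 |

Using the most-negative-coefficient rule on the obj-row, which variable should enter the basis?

b

Negative obj-row entries: b: -13/8.
The most negative is -13/8 in column b, so b enters.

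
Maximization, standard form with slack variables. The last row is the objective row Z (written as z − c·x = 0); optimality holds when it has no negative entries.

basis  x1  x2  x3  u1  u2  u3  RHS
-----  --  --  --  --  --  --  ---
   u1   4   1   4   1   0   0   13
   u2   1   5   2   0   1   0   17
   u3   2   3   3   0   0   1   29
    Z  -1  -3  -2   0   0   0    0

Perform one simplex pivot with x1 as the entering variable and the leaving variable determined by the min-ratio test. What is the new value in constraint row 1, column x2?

1/4

Ratio test on column x1 — row 1: 13/4 = 13/4; row 2: 17/1 = 17; row 3: 29/2 = 29/2. Minimum is 13/4 at row 1 (u1 leaves); pivot element 4.
Divide row 1 by 4; eliminate column x1 from the other rows.
In the new row 1, the x2 entry is the old entry divided by the pivot: 1/4 = 1/4.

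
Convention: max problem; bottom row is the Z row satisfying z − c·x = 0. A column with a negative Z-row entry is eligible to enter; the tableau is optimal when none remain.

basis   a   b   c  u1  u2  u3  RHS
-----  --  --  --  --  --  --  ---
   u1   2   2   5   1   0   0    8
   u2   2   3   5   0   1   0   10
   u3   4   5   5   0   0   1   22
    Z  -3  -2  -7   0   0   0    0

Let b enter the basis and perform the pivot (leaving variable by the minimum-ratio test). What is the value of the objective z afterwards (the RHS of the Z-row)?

Ratio test on column b — row 1: 8/2 = 4; row 2: 10/3 = 10/3; row 3: 22/5 = 22/5. Minimum is 10/3 at row 2 (u2 leaves); pivot element 3.
Pivot on row 2; the Z-row RHS becomes 0 − (-2)·(10/3) = 20/3.

20/3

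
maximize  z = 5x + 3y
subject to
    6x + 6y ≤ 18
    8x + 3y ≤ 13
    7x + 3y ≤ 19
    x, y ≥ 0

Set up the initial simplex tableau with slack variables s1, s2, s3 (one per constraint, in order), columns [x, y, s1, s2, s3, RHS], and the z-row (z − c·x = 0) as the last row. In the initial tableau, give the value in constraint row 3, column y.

Constraint 3 has coefficient 3 on y.

3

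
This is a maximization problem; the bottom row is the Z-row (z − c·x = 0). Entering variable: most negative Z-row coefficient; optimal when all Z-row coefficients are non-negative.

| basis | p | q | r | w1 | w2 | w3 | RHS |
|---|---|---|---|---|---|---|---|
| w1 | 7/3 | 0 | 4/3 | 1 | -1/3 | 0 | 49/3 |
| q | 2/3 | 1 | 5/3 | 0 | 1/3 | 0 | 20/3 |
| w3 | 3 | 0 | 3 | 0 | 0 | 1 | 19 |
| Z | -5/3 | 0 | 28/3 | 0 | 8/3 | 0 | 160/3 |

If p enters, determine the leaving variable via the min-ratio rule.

w3

Column p entries and ratios — w1: (49/3)/(7/3) = 7; q: (20/3)/(2/3) = 10; w3: 19/3 = 19/3.
Smallest ratio is 19/3 in the row of w3, so w3 leaves.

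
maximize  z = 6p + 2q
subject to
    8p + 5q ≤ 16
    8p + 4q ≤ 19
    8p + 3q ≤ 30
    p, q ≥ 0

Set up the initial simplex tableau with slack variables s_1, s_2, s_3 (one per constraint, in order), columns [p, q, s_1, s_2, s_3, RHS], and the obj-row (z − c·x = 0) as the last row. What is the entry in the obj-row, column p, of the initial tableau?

The obj-row carries the negated objective coefficients: the p entry is -6.

-6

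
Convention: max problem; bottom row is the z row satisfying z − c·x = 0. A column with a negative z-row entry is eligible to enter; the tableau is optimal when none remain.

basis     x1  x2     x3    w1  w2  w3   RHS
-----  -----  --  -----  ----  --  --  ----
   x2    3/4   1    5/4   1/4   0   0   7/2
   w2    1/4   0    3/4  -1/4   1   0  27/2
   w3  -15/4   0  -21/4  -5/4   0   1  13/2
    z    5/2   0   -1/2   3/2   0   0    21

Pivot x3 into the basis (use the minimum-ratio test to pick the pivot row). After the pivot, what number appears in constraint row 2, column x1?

Ratio test on column x3 — row 1: (7/2)/(5/4) = 14/5; row 2: (27/2)/(3/4) = 18; row 3: entry -21/4 ≤ 0. Minimum is 14/5 at row 1 (x2 leaves); pivot element 5/4.
Divide row 1 by 5/4; eliminate column x3 from the other rows.
Row 2 update in column x1: 1/4 − (3/4)·(3/5) = -1/5.

-1/5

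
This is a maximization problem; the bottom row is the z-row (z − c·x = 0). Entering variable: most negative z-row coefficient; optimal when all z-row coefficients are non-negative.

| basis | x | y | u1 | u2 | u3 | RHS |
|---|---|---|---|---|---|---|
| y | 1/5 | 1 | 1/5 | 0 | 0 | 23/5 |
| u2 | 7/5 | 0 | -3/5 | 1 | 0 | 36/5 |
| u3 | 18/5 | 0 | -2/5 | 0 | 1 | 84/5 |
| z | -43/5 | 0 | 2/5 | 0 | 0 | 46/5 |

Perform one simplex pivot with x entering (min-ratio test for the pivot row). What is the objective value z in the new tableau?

148/3

Ratio test on column x — row 1: (23/5)/(1/5) = 23; row 2: (36/5)/(7/5) = 36/7; row 3: (84/5)/(18/5) = 14/3. Minimum is 14/3 at row 3 (u3 leaves); pivot element 18/5.
Pivot on row 3; the z-row RHS becomes 46/5 − (-43/5)·(14/3) = 148/3.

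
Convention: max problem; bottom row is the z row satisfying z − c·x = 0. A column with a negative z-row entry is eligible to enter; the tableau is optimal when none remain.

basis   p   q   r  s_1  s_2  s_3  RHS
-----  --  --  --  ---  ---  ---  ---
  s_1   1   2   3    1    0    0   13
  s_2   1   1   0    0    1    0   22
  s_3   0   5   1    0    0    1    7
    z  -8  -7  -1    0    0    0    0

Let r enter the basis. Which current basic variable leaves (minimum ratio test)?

Column r entries and ratios — s_1: 13/3 = 13/3; s_2: 0 ≤ 0, skip; s_3: 7/1 = 7.
Smallest ratio is 13/3 in the row of s_1, so s_1 leaves.

s_1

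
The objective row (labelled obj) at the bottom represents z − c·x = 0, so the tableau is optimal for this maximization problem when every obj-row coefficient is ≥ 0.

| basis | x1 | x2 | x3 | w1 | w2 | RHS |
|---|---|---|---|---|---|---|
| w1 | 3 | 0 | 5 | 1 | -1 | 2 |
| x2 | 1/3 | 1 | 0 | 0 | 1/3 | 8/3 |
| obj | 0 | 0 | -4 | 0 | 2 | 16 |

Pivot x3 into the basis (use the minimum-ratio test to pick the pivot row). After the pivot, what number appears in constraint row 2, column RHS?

8/3

Ratio test on column x3 — row 1: 2/5 = 2/5; row 2: entry 0 ≤ 0. Minimum is 2/5 at row 1 (w1 leaves); pivot element 5.
Divide row 1 by 5; eliminate column x3 from the other rows.
Row 2 update in column RHS: 8/3 − 0·(2/5) = 8/3.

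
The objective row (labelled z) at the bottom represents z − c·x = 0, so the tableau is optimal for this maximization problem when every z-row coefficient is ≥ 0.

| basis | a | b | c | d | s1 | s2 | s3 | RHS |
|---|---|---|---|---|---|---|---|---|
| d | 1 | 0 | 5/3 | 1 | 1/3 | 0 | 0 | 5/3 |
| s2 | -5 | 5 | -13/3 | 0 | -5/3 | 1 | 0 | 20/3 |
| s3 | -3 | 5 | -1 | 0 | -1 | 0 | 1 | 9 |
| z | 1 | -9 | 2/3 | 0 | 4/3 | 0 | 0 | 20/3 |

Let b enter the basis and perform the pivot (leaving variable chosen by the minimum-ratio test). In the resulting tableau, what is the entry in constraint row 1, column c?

Ratio test on column b — row 1: entry 0 ≤ 0; row 2: (20/3)/5 = 4/3; row 3: 9/5 = 9/5. Minimum is 4/3 at row 2 (s2 leaves); pivot element 5.
Divide row 2 by 5; eliminate column b from the other rows.
Row 1 update in column c: 5/3 − 0·(-13/15) = 5/3.

5/3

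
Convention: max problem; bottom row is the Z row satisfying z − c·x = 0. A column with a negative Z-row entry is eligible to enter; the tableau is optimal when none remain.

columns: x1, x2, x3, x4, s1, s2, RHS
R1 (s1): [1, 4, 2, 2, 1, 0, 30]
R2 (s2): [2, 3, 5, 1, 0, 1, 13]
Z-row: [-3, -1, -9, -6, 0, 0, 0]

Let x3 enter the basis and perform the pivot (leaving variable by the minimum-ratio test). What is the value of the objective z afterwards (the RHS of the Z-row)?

117/5

Ratio test on column x3 — row 1: 30/2 = 15; row 2: 13/5 = 13/5. Minimum is 13/5 at row 2 (s2 leaves); pivot element 5.
Pivot on row 2; the Z-row RHS becomes 0 − (-9)·(13/5) = 117/5.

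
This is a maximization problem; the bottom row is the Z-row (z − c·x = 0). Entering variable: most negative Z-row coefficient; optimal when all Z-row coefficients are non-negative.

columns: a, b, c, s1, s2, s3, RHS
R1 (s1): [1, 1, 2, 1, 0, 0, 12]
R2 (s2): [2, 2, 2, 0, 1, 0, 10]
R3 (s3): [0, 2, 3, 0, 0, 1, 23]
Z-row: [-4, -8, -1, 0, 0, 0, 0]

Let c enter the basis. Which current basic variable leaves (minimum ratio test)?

s2

Column c entries and ratios — s1: 12/2 = 6; s2: 10/2 = 5; s3: 23/3 = 23/3.
Smallest ratio is 5 in the row of s2, so s2 leaves.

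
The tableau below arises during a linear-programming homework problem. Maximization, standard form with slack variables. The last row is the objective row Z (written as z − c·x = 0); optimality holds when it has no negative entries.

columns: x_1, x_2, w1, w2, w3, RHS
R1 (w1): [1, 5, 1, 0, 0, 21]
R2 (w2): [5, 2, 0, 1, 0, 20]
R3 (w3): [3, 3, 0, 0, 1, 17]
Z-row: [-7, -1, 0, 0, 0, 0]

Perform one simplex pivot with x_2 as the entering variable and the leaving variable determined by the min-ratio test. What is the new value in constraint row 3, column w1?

-3/5

Ratio test on column x_2 — row 1: 21/5 = 21/5; row 2: 20/2 = 10; row 3: 17/3 = 17/3. Minimum is 21/5 at row 1 (w1 leaves); pivot element 5.
Divide row 1 by 5; eliminate column x_2 from the other rows.
Row 3 update in column w1: 0 − 3·(1/5) = -3/5.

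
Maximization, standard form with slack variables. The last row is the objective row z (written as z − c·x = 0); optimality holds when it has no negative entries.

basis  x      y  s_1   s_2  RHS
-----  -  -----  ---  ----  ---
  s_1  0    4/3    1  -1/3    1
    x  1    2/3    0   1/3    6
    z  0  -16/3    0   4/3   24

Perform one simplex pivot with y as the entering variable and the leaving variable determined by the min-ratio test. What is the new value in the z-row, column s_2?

Ratio test on column y — row 1: 1/(4/3) = 3/4; row 2: 6/(2/3) = 9. Minimum is 3/4 at row 1 (s_1 leaves); pivot element 4/3.
Divide row 1 by 4/3; eliminate column y from the other rows.
z-row update in column s_2: 4/3 − (-16/3)·(-1/4) = 0.

0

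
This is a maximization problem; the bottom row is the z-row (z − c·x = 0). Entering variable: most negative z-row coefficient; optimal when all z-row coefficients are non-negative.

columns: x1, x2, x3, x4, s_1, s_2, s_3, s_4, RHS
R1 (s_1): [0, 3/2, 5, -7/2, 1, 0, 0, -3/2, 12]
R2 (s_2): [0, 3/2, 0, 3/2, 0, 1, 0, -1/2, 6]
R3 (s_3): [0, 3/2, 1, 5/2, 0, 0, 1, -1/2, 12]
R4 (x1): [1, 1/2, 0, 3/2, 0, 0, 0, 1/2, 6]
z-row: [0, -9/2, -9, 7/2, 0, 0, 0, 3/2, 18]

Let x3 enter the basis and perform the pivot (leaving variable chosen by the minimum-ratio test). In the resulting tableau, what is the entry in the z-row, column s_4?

Ratio test on column x3 — row 1: 12/5 = 12/5; row 2: entry 0 ≤ 0; row 3: 12/1 = 12; row 4: entry 0 ≤ 0. Minimum is 12/5 at row 1 (s_1 leaves); pivot element 5.
Divide row 1 by 5; eliminate column x3 from the other rows.
z-row update in column s_4: 3/2 − (-9)·(-3/10) = -6/5.

-6/5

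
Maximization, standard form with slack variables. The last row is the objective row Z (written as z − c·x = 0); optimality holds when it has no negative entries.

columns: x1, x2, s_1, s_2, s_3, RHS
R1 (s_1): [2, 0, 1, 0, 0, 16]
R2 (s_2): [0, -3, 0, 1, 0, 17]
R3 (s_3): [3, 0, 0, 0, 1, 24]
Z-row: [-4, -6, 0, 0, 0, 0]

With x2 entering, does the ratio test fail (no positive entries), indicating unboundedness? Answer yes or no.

Every constraint-row entry in column x2 is ≤ 0, so increasing x2 is unbounded.

yes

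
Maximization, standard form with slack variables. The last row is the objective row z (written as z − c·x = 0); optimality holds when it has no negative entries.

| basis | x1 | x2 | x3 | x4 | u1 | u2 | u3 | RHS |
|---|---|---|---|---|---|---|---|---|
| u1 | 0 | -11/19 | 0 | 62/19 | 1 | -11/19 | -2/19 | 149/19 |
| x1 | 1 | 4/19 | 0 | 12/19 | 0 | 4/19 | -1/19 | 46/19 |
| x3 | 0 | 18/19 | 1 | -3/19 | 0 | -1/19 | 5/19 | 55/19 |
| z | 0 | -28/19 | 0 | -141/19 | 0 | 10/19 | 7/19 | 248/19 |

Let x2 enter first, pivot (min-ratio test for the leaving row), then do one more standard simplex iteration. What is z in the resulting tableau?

38

Ratio test on column x2 — row 1: entry -11/19 ≤ 0; row 2: (46/19)/(4/19) = 23/2; row 3: (55/19)/(18/19) = 55/18. Minimum is 55/18 at row 3 (x3 leaves); pivot element 18/19.
Pivot on row 3; the z-row RHS becomes 248/19 − (-28/19)·(55/18) = 158/9.
Next entering variable (most negative z-row entry -23/3): x4.
Ratio test on column x4 — row 1: (173/18)/(19/6) = 173/57; row 2: (16/9)/(2/3) = 8/3; row 3: entry -1/6 ≤ 0. Minimum is 8/3 at row 2 (x1 leaves); pivot element 2/3.
After the second pivot the z-row RHS is 158/9 − (-23/3)·(8/3) = 38.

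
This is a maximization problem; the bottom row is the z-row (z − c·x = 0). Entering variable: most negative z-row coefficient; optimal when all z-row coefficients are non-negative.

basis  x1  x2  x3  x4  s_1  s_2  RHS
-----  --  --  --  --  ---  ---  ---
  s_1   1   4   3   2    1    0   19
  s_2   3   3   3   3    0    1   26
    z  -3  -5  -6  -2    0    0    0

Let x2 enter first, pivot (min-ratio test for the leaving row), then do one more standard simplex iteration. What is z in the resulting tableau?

38

Ratio test on column x2 — row 1: 19/4 = 19/4; row 2: 26/3 = 26/3. Minimum is 19/4 at row 1 (s_1 leaves); pivot element 4.
Pivot on row 1; the z-row RHS becomes 0 − (-5)·(19/4) = 95/4.
Next entering variable (most negative z-row entry -9/4): x3.
Ratio test on column x3 — row 1: (19/4)/(3/4) = 19/3; row 2: (47/4)/(3/4) = 47/3. Minimum is 19/3 at row 1 (x2 leaves); pivot element 3/4.
After the second pivot the z-row RHS is 95/4 − (-9/4)·(19/3) = 38.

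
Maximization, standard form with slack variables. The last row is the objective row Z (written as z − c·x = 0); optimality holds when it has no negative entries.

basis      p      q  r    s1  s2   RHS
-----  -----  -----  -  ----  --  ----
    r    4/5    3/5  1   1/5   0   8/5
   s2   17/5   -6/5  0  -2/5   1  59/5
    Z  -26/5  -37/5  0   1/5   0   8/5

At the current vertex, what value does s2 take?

59/5

s2 is basic (row 2); its value is the RHS of that row, 59/5.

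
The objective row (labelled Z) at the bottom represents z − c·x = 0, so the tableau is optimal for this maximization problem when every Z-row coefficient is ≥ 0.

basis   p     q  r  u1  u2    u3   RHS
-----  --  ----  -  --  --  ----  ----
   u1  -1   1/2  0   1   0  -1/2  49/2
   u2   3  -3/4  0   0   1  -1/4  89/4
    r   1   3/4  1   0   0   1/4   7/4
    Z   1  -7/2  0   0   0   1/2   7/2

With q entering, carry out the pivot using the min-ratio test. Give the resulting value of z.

Ratio test on column q — row 1: (49/2)/(1/2) = 49; row 2: entry -3/4 ≤ 0; row 3: (7/4)/(3/4) = 7/3. Minimum is 7/3 at row 3 (r leaves); pivot element 3/4.
Pivot on row 3; the Z-row RHS becomes 7/2 − (-7/2)·(7/3) = 35/3.

35/3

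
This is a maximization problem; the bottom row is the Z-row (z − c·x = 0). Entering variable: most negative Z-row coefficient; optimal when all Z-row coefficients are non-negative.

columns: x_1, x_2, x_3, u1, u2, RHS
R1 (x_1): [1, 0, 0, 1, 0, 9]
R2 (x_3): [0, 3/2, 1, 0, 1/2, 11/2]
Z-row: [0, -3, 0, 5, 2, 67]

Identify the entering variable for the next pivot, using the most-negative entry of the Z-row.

Negative Z-row entries: x_2: -3.
The most negative is -3 in column x_2, so x_2 enters.

x_2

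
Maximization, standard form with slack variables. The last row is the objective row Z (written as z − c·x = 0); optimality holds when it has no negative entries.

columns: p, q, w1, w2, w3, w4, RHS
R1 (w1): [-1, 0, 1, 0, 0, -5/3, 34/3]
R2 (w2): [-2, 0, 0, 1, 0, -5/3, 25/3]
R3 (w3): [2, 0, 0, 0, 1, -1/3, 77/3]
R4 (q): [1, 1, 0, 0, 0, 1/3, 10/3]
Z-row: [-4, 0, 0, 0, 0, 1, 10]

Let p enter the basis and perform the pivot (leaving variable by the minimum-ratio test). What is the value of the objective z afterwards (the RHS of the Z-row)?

Ratio test on column p — row 1: entry -1 ≤ 0; row 2: entry -2 ≤ 0; row 3: (77/3)/2 = 77/6; row 4: (10/3)/1 = 10/3. Minimum is 10/3 at row 4 (q leaves); pivot element 1.
Pivot on row 4; the Z-row RHS becomes 10 − (-4)·(10/3) = 70/3.

70/3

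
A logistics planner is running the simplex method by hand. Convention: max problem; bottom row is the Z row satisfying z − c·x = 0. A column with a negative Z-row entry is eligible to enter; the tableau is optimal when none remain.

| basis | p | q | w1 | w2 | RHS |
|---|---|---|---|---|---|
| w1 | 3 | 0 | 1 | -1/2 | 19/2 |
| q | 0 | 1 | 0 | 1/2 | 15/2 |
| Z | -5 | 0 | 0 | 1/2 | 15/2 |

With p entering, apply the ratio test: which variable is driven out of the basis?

w1

Column p entries and ratios — w1: (19/2)/3 = 19/6; q: 0 ≤ 0, skip.
Smallest ratio is 19/6 in the row of w1, so w1 leaves.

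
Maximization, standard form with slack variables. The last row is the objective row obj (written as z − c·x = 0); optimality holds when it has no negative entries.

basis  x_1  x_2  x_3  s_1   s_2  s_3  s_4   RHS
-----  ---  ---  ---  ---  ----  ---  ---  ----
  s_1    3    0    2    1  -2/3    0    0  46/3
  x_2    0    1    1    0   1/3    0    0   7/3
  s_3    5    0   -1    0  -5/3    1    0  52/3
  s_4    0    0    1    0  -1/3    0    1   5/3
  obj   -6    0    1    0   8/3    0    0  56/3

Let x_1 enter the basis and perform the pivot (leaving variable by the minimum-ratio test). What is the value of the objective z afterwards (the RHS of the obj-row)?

592/15

Ratio test on column x_1 — row 1: (46/3)/3 = 46/9; row 2: entry 0 ≤ 0; row 3: (52/3)/5 = 52/15; row 4: entry 0 ≤ 0. Minimum is 52/15 at row 3 (s_3 leaves); pivot element 5.
Pivot on row 3; the obj-row RHS becomes 56/3 − (-6)·(52/15) = 592/15.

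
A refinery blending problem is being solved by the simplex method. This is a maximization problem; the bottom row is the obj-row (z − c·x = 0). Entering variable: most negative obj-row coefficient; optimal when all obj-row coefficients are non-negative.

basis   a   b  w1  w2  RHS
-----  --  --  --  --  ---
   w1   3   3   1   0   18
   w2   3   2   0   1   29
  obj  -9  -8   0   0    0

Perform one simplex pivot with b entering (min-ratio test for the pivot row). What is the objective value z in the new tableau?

Ratio test on column b — row 1: 18/3 = 6; row 2: 29/2 = 29/2. Minimum is 6 at row 1 (w1 leaves); pivot element 3.
Pivot on row 1; the obj-row RHS becomes 0 − (-8)·6 = 48.

48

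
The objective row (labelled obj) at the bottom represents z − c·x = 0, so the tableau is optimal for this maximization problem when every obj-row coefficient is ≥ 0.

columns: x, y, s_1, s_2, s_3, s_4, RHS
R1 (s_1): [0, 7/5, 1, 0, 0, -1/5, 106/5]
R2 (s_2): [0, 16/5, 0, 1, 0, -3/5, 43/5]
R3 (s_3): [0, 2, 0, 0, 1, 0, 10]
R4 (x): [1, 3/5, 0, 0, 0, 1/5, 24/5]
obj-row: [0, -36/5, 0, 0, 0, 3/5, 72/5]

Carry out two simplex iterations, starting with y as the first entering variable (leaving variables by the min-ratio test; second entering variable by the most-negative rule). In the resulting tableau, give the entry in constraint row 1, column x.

-1/5

Ratio test on column y — row 1: (106/5)/(7/5) = 106/7; row 2: (43/5)/(16/5) = 43/16; row 3: 10/2 = 5; row 4: (24/5)/(3/5) = 8. Minimum is 43/16 at row 2 (s_2 leaves); pivot element 16/5.
Divide row 2 by 16/5; eliminate column y from the other rows.
Second iteration: most negative obj-row entry is -3/4 in column s_4, so s_4 enters.
Ratio test on column s_4 — row 1: (279/16)/(1/16) = 279; row 2: entry -3/16 ≤ 0; row 3: (37/8)/(3/8) = 37/3; row 4: (51/16)/(5/16) = 51/5. Minimum is 51/5 at row 4 (x leaves); pivot element 5/16.
Divide row 4 by 5/16; eliminate column s_4 from the other rows.
After both pivots, the entry at constraint row 1, column x is -1/5.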